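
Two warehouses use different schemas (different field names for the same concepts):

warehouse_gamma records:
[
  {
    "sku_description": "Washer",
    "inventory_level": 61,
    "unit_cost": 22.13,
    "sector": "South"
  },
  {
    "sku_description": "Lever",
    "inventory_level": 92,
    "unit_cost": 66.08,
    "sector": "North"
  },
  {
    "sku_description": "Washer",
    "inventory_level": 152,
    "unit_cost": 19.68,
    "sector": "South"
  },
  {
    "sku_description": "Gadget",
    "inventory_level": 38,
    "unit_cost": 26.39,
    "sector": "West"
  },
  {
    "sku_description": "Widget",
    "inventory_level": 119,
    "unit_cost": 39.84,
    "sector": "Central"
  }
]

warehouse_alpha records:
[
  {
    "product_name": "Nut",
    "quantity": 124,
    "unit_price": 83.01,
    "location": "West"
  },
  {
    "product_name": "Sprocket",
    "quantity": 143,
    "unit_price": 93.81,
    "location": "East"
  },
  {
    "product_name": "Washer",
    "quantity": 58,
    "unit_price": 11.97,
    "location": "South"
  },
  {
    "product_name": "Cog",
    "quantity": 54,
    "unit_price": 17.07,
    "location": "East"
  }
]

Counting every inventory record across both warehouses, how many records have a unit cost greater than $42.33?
3

Schema mapping: "unit_cost" (warehouse_gamma) = "unit_price" (warehouse_alpha) = unit cost

Records > $42.33 in warehouse_gamma: 1
Records > $42.33 in warehouse_alpha: 2

Total count: 1 + 2 = 3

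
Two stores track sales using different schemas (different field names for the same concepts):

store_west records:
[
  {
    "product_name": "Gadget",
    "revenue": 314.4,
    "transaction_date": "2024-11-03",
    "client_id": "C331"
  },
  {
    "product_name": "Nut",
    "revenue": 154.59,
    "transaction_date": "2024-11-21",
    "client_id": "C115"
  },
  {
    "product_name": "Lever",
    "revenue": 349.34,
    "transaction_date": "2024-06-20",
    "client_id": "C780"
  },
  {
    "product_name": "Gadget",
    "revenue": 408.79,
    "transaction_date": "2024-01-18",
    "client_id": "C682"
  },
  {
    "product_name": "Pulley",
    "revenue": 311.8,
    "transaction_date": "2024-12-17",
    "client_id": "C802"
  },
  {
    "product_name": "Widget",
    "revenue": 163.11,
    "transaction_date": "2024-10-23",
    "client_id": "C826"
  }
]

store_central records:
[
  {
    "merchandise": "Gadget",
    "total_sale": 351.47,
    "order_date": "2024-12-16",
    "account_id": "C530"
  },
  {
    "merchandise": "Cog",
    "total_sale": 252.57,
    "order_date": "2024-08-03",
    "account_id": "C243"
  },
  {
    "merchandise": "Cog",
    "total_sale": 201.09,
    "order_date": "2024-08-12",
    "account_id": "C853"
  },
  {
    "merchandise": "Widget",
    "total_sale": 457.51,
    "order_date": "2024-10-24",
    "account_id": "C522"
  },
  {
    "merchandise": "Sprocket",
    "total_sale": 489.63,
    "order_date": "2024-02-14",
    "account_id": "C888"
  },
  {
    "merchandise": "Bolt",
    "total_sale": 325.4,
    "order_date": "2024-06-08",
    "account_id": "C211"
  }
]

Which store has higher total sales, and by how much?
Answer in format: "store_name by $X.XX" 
store_central by $375.64

Schema mapping: "revenue" (store_west) = "total_sale" (store_central) = sale amount

Total for store_west: 1702.03
Total for store_central: 2077.67

Difference: |1702.03 - 2077.67| = 375.64
store_central has higher sales by $375.64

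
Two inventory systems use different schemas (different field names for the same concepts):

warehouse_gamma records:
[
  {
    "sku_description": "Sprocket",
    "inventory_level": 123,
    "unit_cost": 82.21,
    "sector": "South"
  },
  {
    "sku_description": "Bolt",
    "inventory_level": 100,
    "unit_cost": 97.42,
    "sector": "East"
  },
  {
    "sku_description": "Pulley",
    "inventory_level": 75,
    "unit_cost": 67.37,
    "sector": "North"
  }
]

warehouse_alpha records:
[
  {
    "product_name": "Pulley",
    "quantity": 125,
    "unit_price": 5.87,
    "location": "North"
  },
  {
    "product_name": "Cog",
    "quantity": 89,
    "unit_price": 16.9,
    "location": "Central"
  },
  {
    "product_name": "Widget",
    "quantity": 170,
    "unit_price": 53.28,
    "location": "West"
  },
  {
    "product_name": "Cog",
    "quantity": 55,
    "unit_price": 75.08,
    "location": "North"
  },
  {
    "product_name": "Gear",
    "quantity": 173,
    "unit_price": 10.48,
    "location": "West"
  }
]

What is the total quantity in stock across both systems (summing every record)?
910

To reconcile these schemas, identify the field holding the quantity in stock in each system:
1. In warehouse_gamma it is "inventory_level"
2. In warehouse_alpha it is "quantity"

From warehouse_gamma: 123 + 100 + 75 = 298
From warehouse_alpha: 125 + 89 + 170 + 55 + 173 = 612

Total: 298 + 612 = 910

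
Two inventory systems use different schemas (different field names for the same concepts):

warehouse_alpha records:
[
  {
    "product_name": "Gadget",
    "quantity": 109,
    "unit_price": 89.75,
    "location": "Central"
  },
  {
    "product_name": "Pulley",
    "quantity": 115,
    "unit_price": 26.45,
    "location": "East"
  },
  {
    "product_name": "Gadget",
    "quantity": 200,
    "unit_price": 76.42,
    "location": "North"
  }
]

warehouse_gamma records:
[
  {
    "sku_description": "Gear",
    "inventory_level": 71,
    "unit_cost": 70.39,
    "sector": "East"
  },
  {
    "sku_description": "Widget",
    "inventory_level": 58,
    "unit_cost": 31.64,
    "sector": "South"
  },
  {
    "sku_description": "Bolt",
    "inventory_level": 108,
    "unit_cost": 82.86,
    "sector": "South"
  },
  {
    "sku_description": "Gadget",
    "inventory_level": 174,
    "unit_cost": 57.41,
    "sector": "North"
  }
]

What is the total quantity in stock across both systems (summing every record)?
835

To reconcile these schemas, identify the field holding the quantity in stock in each system:
1. In warehouse_alpha it is "quantity"
2. In warehouse_gamma it is "inventory_level"

From warehouse_alpha: 109 + 115 + 200 = 424
From warehouse_gamma: 71 + 58 + 108 + 174 = 411

Total: 424 + 411 = 835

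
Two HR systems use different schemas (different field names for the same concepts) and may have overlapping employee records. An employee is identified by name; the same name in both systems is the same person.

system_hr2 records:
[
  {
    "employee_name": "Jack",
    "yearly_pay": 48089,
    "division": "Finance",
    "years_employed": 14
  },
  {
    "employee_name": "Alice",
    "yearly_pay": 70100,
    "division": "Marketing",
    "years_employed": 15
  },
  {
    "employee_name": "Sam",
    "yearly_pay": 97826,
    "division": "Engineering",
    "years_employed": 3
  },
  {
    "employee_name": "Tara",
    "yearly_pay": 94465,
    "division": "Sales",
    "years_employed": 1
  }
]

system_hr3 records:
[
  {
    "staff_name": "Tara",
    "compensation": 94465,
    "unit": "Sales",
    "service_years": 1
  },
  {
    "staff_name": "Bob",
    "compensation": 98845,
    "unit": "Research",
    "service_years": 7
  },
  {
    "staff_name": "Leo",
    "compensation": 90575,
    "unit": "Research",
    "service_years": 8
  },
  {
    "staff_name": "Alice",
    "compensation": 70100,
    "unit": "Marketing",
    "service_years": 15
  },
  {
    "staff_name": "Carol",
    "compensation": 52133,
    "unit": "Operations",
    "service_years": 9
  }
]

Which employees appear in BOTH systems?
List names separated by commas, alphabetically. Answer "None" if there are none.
Alice, Tara

Schema mapping: "employee_name" (system_hr2) = "staff_name" (system_hr3) = employee name

Names in system_hr2: ['Alice', 'Jack', 'Sam', 'Tara']
Names in system_hr3: ['Alice', 'Bob', 'Carol', 'Leo', 'Tara']

Intersection: ['Alice', 'Tara']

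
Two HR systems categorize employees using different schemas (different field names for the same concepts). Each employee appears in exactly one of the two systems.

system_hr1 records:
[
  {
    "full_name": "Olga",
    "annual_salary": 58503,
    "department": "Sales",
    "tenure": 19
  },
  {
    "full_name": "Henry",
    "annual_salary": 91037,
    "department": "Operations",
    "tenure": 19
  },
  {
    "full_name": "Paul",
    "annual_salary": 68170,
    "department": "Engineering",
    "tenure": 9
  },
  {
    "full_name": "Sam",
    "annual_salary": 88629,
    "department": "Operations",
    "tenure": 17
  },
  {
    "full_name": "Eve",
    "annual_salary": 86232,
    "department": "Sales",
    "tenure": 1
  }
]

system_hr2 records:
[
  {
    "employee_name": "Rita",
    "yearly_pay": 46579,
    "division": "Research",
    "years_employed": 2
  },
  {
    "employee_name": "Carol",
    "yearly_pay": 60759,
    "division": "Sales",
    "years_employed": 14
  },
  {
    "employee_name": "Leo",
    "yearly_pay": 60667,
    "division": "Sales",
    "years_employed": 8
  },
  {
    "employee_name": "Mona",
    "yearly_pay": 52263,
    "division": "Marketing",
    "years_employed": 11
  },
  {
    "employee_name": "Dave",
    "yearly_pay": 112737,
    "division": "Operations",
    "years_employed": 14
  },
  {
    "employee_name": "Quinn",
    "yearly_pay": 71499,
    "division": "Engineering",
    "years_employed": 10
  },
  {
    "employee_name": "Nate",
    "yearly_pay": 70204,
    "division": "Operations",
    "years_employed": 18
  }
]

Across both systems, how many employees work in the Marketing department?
1

Schema mapping: "department" (system_hr1) = "division" (system_hr2) = department

Marketing employees in system_hr1: 0
Marketing employees in system_hr2: 1

Total in Marketing: 0 + 1 = 1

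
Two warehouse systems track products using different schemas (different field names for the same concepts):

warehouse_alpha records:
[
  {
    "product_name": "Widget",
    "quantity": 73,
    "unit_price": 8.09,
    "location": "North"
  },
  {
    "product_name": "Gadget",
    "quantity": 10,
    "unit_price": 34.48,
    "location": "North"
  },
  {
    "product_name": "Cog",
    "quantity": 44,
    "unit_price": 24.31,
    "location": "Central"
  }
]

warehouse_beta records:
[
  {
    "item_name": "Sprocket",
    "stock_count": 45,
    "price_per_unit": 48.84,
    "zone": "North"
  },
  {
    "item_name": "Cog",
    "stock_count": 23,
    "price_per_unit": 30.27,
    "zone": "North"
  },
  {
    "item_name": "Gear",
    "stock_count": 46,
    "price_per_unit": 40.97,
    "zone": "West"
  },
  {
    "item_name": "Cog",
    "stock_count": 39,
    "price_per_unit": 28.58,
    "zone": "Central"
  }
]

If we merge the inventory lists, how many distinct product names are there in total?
5

Schema mapping: "product_name" (warehouse_alpha) = "item_name" (warehouse_beta) = product name

Products in warehouse_alpha: ['Cog', 'Gadget', 'Widget']
Products in warehouse_beta: ['Cog', 'Gear', 'Sprocket']

Union (unique products): ['Cog', 'Gadget', 'Gear', 'Sprocket', 'Widget']
Count: 5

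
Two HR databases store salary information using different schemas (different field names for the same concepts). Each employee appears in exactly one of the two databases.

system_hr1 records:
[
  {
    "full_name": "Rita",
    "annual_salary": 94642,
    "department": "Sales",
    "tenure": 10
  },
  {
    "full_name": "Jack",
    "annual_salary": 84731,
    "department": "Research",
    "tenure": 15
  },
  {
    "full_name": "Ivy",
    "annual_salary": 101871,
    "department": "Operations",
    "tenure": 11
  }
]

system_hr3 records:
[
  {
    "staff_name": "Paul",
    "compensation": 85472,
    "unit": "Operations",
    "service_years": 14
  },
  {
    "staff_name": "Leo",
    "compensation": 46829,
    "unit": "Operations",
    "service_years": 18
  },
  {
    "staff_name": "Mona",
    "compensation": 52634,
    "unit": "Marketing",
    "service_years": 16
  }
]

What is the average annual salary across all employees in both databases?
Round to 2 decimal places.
77696.50

Schema mapping: "annual_salary" (system_hr1) = "compensation" (system_hr3) = annual salary

All salaries: [94642, 84731, 101871, 85472, 46829, 52634]
Sum: 466179
Count: 6
Average: 466179 / 6 = 77696.50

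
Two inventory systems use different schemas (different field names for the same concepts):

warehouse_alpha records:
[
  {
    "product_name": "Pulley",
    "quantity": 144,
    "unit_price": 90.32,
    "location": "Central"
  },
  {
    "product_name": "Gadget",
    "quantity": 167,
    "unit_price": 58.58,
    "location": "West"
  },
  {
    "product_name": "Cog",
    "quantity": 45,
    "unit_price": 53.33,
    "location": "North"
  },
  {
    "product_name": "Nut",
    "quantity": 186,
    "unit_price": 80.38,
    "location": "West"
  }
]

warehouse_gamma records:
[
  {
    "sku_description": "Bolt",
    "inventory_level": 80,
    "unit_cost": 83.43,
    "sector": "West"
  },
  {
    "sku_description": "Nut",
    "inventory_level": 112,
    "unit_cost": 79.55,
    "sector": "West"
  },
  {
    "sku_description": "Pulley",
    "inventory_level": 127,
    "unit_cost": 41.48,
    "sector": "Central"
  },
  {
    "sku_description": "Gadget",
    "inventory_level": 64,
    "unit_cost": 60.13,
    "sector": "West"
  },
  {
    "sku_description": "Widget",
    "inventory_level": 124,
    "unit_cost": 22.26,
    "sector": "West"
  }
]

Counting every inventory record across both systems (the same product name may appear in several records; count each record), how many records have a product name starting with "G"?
2

Schema mapping: "product_name" (warehouse_alpha) = "sku_description" (warehouse_gamma) = product name

Records with product name starting with "G" in warehouse_alpha: 1
Records with product name starting with "G" in warehouse_gamma: 1

Total: 1 + 1 = 2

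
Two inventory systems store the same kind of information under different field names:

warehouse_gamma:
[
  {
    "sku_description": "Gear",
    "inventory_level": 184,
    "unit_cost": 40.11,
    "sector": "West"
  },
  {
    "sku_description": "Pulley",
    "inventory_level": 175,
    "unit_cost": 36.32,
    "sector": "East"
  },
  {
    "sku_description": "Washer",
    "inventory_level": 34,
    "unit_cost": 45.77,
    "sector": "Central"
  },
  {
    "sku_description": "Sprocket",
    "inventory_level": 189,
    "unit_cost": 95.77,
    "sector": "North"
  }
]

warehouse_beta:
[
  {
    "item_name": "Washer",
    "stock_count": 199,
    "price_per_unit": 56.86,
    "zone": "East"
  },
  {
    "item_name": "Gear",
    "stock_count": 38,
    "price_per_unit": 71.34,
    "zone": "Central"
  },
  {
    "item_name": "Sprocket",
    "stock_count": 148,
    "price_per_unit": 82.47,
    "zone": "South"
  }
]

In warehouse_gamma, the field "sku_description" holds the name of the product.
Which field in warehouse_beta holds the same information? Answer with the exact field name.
item_name

In warehouse_gamma, "sku_description" holds the name of the product.
The fields in warehouse_beta are: "item_name", "stock_count", "price_per_unit", "zone".
"item_name" is the match: the name refers to the same concept and its values are product-name strings (e.g. 'Gear', 'Sprocket').
The other fields ("stock_count", "price_per_unit", "zone") hold different kinds of data.

So "sku_description" in warehouse_gamma corresponds to "item_name" in warehouse_beta.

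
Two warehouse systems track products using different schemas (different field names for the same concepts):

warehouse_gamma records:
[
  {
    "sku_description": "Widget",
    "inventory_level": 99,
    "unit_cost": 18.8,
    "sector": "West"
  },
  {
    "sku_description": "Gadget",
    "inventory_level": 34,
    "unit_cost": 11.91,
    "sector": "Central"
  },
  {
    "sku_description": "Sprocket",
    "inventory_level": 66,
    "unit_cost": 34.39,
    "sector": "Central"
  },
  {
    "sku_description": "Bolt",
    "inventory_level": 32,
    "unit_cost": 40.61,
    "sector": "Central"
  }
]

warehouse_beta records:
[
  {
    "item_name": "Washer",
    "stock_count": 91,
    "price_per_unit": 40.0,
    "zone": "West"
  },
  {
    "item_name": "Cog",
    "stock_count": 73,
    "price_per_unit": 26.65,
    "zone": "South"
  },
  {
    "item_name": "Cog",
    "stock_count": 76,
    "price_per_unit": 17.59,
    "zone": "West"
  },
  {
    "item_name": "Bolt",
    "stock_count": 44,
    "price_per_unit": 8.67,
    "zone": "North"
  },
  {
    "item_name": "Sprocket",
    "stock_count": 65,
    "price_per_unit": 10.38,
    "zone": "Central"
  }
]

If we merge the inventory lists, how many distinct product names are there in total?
6

Schema mapping: "sku_description" (warehouse_gamma) = "item_name" (warehouse_beta) = product name

Products in warehouse_gamma: ['Bolt', 'Gadget', 'Sprocket', 'Widget']
Products in warehouse_beta: ['Bolt', 'Cog', 'Sprocket', 'Washer']

Union (unique products): ['Bolt', 'Cog', 'Gadget', 'Sprocket', 'Washer', 'Widget']
Count: 6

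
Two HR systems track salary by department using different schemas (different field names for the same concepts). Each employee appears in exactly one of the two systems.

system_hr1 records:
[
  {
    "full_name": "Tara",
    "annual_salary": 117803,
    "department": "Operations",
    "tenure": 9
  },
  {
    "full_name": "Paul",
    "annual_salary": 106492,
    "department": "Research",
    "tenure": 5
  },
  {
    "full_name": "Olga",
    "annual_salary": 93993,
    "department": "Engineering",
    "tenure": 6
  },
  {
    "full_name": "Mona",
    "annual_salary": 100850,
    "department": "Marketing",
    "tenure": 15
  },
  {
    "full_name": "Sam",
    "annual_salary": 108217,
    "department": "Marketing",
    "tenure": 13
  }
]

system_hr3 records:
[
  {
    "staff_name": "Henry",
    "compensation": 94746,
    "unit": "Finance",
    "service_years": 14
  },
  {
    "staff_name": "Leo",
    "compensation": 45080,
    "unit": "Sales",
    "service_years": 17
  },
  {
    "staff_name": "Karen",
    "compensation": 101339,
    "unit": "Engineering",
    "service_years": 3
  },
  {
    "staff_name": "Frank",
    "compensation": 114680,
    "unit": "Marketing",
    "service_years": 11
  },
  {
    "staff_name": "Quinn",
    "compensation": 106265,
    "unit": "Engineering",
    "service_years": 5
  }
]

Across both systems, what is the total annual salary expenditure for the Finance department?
94746

Schema mappings:
- "department" (system_hr1) = "unit" (system_hr3) = department
- "annual_salary" (system_hr1) = "compensation" (system_hr3) = salary

Finance salaries from system_hr1: 0
Finance salaries from system_hr3: 94746

Total: 0 + 94746 = 94746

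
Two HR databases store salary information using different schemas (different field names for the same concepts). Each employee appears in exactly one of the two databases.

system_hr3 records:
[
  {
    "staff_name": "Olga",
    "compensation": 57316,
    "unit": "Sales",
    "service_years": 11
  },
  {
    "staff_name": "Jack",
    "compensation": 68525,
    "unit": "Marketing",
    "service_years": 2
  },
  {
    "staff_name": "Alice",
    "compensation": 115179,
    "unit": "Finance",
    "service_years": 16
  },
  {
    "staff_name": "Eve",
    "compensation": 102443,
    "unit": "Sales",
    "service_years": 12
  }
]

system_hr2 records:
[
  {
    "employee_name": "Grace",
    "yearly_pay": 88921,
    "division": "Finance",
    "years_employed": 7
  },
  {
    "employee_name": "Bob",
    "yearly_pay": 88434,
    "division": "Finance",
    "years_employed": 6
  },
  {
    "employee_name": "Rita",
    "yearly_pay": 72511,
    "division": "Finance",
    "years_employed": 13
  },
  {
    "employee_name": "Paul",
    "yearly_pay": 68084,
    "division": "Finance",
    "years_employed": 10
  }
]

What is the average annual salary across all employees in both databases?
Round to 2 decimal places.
82676.63

Schema mapping: "compensation" (system_hr3) = "yearly_pay" (system_hr2) = annual salary

All salaries: [57316, 68525, 115179, 102443, 88921, 88434, 72511, 68084]
Sum: 661413
Count: 8
Average: 661413 / 8 = 82676.63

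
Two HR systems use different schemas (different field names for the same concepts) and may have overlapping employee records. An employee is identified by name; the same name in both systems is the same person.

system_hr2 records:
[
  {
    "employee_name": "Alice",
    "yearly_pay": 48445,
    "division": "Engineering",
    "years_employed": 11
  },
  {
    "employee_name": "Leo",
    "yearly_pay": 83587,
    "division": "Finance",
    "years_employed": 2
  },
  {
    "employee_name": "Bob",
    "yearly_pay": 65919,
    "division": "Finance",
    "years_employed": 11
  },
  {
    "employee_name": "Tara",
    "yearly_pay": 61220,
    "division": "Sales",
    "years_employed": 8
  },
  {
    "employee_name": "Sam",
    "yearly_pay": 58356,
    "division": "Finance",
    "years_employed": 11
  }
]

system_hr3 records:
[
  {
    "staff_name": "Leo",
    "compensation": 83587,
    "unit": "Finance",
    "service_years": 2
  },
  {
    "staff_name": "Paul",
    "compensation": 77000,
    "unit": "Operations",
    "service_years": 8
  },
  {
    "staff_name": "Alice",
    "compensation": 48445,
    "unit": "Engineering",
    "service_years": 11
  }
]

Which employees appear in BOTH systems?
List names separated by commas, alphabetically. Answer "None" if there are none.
Alice, Leo

Schema mapping: "employee_name" (system_hr2) = "staff_name" (system_hr3) = employee name

Names in system_hr2: ['Alice', 'Bob', 'Leo', 'Sam', 'Tara']
Names in system_hr3: ['Alice', 'Leo', 'Paul']

Intersection: ['Alice', 'Leo']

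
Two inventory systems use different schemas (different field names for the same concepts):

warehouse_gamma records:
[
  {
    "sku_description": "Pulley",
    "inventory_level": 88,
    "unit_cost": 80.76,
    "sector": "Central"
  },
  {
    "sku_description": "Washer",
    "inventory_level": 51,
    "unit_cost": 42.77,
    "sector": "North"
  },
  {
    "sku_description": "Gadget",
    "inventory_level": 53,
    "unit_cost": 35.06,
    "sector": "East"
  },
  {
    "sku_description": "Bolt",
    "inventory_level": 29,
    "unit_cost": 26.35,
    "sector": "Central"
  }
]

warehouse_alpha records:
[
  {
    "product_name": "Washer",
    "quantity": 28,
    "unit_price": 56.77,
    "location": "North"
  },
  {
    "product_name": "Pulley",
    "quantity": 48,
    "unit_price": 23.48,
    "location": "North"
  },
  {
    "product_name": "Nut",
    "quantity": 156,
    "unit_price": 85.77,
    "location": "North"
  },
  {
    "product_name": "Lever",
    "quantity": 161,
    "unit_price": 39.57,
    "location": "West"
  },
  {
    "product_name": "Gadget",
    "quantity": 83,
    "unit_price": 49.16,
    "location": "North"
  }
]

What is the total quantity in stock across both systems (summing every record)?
697

To reconcile these schemas, identify the field holding the quantity in stock in each system:
1. In warehouse_gamma it is "inventory_level"
2. In warehouse_alpha it is "quantity"

From warehouse_gamma: 88 + 51 + 53 + 29 = 221
From warehouse_alpha: 28 + 48 + 156 + 161 + 83 = 476

Total: 221 + 476 = 697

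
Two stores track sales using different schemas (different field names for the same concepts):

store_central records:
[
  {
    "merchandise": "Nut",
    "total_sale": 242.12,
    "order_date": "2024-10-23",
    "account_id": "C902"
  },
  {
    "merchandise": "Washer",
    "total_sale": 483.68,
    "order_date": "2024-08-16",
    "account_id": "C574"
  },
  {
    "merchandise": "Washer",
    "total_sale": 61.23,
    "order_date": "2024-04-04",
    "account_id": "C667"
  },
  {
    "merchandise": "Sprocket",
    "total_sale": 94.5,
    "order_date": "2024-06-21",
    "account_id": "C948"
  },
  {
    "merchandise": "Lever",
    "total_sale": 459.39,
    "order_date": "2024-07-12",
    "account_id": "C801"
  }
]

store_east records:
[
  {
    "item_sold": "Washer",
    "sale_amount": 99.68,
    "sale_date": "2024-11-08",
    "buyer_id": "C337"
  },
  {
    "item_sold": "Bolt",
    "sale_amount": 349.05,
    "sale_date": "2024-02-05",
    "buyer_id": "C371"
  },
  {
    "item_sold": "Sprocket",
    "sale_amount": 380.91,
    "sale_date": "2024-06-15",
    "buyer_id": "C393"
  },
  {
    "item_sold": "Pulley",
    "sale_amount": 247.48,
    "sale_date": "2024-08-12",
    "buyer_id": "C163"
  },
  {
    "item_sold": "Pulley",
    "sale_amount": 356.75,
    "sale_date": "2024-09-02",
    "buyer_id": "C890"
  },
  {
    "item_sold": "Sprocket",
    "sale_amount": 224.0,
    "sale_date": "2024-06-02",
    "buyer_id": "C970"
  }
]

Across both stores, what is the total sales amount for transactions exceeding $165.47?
2743.38

Schema mapping: "total_sale" (store_central) = "sale_amount" (store_east) = sale amount

Sum of sales > $165.47 in store_central: 1185.19
Sum of sales > $165.47 in store_east: 1558.19

Total: 1185.19 + 1558.19 = 2743.38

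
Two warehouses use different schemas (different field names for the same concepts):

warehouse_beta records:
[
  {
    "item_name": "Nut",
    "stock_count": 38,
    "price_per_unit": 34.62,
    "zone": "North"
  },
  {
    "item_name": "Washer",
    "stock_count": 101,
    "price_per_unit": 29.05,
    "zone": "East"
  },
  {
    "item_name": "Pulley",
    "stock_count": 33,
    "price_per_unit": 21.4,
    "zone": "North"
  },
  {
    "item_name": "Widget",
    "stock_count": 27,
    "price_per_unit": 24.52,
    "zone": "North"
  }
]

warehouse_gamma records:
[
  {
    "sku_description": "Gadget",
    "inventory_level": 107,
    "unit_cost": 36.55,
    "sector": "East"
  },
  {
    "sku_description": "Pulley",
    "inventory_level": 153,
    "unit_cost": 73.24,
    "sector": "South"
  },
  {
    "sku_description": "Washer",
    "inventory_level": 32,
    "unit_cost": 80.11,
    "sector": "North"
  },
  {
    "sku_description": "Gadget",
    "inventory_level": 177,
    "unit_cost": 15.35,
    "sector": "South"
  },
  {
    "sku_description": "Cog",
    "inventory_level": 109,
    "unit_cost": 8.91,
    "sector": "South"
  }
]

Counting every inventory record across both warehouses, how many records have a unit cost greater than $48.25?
2

Schema mapping: "price_per_unit" (warehouse_beta) = "unit_cost" (warehouse_gamma) = unit cost

Records > $48.25 in warehouse_beta: 0
Records > $48.25 in warehouse_gamma: 2

Total count: 0 + 2 = 2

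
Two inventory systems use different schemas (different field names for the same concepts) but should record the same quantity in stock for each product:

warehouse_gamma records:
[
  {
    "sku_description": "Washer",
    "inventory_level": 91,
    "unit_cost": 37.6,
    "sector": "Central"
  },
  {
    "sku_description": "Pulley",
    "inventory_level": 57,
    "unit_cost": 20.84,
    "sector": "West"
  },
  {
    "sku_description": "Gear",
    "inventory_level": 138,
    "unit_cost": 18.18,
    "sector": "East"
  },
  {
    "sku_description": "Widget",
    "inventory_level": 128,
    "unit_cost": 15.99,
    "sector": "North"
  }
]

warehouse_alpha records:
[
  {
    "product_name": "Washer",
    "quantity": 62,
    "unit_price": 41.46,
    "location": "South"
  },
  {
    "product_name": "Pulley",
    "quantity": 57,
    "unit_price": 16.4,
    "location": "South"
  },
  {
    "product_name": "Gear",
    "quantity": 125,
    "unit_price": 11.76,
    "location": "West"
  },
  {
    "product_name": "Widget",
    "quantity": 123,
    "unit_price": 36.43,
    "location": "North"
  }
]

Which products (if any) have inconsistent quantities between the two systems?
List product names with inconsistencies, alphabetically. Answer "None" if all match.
Gear, Washer, Widget

Schema mappings:
- "sku_description" (warehouse_gamma) = "product_name" (warehouse_alpha) = product name
- "inventory_level" (warehouse_gamma) = "quantity" (warehouse_alpha) = quantity

Comparison:
  Washer: 91 vs 62 - MISMATCH
  Pulley: 57 vs 57 - MATCH
  Gear: 138 vs 125 - MISMATCH
  Widget: 128 vs 123 - MISMATCH

Products with inconsistencies: Gear, Washer, Widget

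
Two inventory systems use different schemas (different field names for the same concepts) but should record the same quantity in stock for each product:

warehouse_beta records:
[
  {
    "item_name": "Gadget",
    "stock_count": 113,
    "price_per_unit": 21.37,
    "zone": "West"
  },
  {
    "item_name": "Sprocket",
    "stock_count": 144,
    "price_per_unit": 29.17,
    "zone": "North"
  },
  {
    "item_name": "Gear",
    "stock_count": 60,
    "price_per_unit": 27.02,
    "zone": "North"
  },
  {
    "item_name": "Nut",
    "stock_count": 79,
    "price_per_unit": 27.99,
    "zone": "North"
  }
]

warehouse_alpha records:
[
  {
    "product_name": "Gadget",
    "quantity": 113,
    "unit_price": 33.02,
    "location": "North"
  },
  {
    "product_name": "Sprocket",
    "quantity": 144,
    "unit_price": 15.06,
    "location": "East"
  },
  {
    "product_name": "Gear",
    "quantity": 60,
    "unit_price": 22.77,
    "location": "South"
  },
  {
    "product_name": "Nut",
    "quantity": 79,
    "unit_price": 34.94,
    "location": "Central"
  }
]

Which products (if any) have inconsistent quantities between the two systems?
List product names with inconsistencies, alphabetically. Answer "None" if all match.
None

Schema mappings:
- "item_name" (warehouse_beta) = "product_name" (warehouse_alpha) = product name
- "stock_count" (warehouse_beta) = "quantity" (warehouse_alpha) = quantity

Comparison:
  Gadget: 113 vs 113 - MATCH
  Sprocket: 144 vs 144 - MATCH
  Gear: 60 vs 60 - MATCH
  Nut: 79 vs 79 - MATCH

Products with inconsistencies: None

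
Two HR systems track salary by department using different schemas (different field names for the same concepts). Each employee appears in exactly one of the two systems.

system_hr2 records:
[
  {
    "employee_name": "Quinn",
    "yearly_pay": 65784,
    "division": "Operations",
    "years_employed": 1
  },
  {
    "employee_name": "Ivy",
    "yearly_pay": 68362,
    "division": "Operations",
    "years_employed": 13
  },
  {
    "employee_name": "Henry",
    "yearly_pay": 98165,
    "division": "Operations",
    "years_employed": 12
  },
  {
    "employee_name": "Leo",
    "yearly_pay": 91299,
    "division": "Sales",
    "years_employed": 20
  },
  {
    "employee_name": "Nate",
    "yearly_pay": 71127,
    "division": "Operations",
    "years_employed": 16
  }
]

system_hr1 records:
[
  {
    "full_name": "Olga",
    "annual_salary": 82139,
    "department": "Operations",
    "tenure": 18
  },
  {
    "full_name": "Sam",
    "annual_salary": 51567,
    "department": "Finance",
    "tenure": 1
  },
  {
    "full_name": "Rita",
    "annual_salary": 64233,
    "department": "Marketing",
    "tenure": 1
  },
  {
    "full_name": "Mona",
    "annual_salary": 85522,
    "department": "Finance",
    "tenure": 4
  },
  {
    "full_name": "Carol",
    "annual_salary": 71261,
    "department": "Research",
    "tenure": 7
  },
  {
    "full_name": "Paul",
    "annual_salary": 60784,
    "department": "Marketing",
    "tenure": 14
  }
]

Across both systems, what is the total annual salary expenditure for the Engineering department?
0

Schema mappings:
- "division" (system_hr2) = "department" (system_hr1) = department
- "yearly_pay" (system_hr2) = "annual_salary" (system_hr1) = salary

Engineering salaries from system_hr2: 0
Engineering salaries from system_hr1: 0

Total: 0 + 0 = 0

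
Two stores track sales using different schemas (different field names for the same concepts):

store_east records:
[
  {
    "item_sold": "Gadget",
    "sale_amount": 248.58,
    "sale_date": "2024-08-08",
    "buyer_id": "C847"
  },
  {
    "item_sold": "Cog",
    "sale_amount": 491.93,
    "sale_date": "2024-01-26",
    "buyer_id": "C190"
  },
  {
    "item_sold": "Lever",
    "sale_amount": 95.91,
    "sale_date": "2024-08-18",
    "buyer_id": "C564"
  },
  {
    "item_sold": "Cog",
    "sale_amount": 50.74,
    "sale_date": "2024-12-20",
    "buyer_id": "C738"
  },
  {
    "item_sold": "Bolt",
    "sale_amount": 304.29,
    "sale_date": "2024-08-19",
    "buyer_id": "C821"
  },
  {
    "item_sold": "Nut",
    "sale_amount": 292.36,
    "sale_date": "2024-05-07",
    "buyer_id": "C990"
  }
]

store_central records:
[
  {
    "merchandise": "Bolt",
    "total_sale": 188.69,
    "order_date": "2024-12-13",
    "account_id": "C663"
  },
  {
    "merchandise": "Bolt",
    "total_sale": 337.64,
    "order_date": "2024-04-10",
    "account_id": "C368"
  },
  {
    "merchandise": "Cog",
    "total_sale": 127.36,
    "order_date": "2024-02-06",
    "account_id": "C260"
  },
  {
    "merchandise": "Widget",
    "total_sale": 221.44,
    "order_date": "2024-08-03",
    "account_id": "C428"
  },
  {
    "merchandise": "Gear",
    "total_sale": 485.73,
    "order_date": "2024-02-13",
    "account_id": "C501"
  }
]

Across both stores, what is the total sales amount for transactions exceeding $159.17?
2570.66

Schema mapping: "sale_amount" (store_east) = "total_sale" (store_central) = sale amount

Sum of sales > $159.17 in store_east: 1337.16
Sum of sales > $159.17 in store_central: 1233.5

Total: 1337.16 + 1233.5 = 2570.66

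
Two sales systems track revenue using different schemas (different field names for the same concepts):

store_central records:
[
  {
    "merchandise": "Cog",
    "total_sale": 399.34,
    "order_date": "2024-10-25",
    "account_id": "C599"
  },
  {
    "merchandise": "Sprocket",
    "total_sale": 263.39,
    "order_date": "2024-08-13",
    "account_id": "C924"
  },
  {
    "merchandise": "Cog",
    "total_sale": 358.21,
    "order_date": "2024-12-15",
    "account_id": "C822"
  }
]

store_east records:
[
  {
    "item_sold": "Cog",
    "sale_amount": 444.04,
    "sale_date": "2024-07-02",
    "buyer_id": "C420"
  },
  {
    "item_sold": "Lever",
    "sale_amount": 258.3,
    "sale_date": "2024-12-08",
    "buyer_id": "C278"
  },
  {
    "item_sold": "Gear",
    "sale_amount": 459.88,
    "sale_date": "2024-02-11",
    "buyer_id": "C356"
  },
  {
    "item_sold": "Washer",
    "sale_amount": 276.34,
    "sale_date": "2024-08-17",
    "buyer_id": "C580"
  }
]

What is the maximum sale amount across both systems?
459.88

Reconcile: "total_sale" (store_central) = "sale_amount" (store_east) = sale amount

Maximum in store_central: 399.34
Maximum in store_east: 459.88

Overall maximum: max(399.34, 459.88) = 459.88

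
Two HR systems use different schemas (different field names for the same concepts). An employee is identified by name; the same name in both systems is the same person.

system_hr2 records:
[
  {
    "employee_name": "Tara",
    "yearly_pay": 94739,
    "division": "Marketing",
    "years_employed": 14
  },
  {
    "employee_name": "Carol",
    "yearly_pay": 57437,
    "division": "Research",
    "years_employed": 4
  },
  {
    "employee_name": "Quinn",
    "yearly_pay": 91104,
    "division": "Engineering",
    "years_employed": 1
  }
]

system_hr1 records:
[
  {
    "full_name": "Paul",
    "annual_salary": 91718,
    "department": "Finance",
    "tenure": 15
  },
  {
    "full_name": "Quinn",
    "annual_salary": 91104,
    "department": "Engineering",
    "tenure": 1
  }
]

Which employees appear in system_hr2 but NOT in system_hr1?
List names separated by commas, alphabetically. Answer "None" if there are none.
Carol, Tara

Schema mapping: "employee_name" (system_hr2) = "full_name" (system_hr1) = employee name

Names in system_hr2: ['Carol', 'Quinn', 'Tara']
Names in system_hr1: ['Paul', 'Quinn']

In system_hr2 but not system_hr1: ['Carol', 'Tara']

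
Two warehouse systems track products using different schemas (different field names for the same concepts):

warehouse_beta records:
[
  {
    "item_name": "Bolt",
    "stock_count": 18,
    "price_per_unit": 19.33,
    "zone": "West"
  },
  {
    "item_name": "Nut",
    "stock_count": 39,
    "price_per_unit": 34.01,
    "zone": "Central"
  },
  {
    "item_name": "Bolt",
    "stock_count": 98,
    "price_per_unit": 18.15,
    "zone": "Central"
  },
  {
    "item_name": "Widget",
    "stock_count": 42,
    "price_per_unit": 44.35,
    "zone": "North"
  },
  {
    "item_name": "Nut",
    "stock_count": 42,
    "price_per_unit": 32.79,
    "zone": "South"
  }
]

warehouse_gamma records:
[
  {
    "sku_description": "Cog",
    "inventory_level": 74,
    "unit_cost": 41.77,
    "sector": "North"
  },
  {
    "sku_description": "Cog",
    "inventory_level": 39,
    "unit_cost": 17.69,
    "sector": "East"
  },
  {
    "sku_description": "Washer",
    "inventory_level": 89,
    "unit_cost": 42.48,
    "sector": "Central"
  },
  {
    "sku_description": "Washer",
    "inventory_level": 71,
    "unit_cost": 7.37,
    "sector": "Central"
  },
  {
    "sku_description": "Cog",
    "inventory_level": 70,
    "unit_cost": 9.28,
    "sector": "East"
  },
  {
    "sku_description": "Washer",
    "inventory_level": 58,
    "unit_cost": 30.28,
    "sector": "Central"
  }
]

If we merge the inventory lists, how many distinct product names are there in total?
5

Schema mapping: "item_name" (warehouse_beta) = "sku_description" (warehouse_gamma) = product name

Products in warehouse_beta: ['Bolt', 'Nut', 'Widget']
Products in warehouse_gamma: ['Cog', 'Washer']

Union (unique products): ['Bolt', 'Cog', 'Nut', 'Washer', 'Widget']
Count: 5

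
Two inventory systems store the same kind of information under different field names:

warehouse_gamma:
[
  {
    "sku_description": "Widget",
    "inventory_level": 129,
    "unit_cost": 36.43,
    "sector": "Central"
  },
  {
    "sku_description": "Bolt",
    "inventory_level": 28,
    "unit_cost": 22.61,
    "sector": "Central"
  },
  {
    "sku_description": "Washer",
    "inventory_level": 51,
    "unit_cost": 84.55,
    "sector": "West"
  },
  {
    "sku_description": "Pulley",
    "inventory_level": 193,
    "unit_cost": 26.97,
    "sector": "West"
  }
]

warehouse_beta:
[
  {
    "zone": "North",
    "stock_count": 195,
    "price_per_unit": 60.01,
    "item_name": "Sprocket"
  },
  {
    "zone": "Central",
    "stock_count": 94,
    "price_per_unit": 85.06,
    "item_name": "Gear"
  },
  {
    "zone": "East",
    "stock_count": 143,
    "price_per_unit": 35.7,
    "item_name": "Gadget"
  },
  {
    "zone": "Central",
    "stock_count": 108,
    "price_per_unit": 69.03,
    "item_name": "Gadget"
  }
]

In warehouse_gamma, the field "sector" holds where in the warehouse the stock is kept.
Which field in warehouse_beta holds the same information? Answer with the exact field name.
zone

In warehouse_gamma, "sector" holds where in the warehouse the stock is kept.
The fields in warehouse_beta are: "zone", "stock_count", "price_per_unit", "item_name".
"zone" is the match: the name refers to the same concept and its values are area labels (e.g. 'Central', 'East').
The other fields ("stock_count", "price_per_unit", "item_name") hold different kinds of data.

So "sector" in warehouse_gamma corresponds to "zone" in warehouse_beta.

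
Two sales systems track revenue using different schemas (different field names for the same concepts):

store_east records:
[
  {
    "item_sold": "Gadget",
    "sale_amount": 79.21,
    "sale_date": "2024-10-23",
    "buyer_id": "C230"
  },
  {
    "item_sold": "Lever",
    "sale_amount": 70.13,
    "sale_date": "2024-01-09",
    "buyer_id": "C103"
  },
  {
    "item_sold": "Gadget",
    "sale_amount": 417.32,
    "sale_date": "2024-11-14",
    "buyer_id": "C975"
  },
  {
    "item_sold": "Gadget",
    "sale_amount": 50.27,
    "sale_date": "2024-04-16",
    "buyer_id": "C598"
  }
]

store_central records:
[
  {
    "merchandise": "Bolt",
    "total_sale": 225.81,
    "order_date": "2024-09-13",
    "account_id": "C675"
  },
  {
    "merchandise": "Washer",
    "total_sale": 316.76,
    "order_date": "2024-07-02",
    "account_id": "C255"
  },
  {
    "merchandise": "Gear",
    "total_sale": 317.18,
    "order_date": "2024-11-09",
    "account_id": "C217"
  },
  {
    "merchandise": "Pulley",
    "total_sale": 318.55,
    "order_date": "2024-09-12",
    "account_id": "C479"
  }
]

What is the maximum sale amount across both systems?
417.32

Reconcile: "sale_amount" (store_east) = "total_sale" (store_central) = sale amount

Maximum in store_east: 417.32
Maximum in store_central: 318.55

Overall maximum: max(417.32, 318.55) = 417.32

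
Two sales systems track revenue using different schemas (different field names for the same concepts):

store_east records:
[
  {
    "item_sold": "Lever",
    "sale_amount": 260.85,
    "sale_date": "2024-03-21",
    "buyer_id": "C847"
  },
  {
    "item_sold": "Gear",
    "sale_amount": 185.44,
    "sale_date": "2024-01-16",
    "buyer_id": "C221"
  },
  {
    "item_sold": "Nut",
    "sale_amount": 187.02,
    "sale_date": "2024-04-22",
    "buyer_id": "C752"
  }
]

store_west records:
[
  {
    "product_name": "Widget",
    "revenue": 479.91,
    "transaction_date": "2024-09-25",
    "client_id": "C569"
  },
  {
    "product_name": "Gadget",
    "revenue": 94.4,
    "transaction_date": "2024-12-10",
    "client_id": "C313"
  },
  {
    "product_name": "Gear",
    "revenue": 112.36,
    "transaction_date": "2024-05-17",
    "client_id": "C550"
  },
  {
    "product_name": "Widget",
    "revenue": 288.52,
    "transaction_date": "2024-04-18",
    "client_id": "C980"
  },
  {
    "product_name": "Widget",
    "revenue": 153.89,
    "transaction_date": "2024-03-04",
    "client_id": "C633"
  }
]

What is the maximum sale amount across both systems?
479.91

Reconcile: "sale_amount" (store_east) = "revenue" (store_west) = sale amount

Maximum in store_east: 260.85
Maximum in store_west: 479.91

Overall maximum: max(260.85, 479.91) = 479.91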